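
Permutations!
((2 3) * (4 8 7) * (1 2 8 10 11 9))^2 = (1 3 7 10 9 2 8 4 11)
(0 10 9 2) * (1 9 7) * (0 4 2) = (0 10 7 1 9)(2 4) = [10, 9, 4, 3, 2, 5, 6, 1, 8, 0, 7]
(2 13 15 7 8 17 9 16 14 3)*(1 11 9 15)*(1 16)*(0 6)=(0 6)(1 11 9)(2 13 16 14 3)(7 8 17 15)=[6, 11, 13, 2, 4, 5, 0, 8, 17, 1, 10, 9, 12, 16, 3, 7, 14, 15]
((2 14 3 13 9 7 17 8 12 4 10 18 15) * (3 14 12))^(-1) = (2 15 18 10 4 12)(3 8 17 7 9 13)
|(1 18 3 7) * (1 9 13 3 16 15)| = 4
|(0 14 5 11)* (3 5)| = 5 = |(0 14 3 5 11)|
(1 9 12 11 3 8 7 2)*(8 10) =(1 9 12 11 3 10 8 7 2) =[0, 9, 1, 10, 4, 5, 6, 2, 7, 12, 8, 3, 11]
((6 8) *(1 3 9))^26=((1 3 9)(6 8))^26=(1 9 3)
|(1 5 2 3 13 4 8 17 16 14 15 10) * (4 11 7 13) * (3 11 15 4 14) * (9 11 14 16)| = 26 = |(1 5 2 14 4 8 17 9 11 7 13 15 10)(3 16)|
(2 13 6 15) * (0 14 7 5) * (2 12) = (0 14 7 5)(2 13 6 15 12) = [14, 1, 13, 3, 4, 0, 15, 5, 8, 9, 10, 11, 2, 6, 7, 12]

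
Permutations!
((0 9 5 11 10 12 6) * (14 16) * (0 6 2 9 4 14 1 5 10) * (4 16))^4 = (0 11 5 1 16)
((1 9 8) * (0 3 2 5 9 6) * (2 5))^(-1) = ((0 3 5 9 8 1 6))^(-1) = (0 6 1 8 9 5 3)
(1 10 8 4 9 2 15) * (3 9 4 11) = [0, 10, 15, 9, 4, 5, 6, 7, 11, 2, 8, 3, 12, 13, 14, 1] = (1 10 8 11 3 9 2 15)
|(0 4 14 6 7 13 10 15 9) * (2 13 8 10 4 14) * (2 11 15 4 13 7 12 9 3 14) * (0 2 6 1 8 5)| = |(0 6 12 9 2 7 5)(1 8 10 4 11 15 3 14)| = 56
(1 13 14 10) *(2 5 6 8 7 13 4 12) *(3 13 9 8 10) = (1 4 12 2 5 6 10)(3 13 14)(7 9 8) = [0, 4, 5, 13, 12, 6, 10, 9, 7, 8, 1, 11, 2, 14, 3]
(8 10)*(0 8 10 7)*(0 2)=(10)(0 8 7 2)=[8, 1, 0, 3, 4, 5, 6, 2, 7, 9, 10]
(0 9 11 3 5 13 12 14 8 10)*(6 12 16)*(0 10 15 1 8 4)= (0 9 11 3 5 13 16 6 12 14 4)(1 8 15)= [9, 8, 2, 5, 0, 13, 12, 7, 15, 11, 10, 3, 14, 16, 4, 1, 6]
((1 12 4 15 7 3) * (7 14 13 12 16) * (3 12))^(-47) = ((1 16 7 12 4 15 14 13 3))^(-47) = (1 13 15 12 16 3 14 4 7)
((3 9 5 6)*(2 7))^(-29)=((2 7)(3 9 5 6))^(-29)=(2 7)(3 6 5 9)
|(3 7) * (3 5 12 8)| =5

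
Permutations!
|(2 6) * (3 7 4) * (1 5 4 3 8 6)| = 6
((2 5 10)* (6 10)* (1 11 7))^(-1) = (1 7 11)(2 10 6 5)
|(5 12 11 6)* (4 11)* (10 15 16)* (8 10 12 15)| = 14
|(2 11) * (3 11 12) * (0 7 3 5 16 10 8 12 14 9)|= |(0 7 3 11 2 14 9)(5 16 10 8 12)|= 35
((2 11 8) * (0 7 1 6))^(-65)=((0 7 1 6)(2 11 8))^(-65)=(0 6 1 7)(2 11 8)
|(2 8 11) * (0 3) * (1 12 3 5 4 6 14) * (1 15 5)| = 60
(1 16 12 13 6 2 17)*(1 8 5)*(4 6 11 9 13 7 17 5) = [0, 16, 5, 3, 6, 1, 2, 17, 4, 13, 10, 9, 7, 11, 14, 15, 12, 8] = (1 16 12 7 17 8 4 6 2 5)(9 13 11)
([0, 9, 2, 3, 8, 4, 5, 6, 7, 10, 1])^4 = (1 9 10)(4 5 6 7 8)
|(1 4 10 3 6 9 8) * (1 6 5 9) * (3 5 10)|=8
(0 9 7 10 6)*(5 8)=(0 9 7 10 6)(5 8)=[9, 1, 2, 3, 4, 8, 0, 10, 5, 7, 6]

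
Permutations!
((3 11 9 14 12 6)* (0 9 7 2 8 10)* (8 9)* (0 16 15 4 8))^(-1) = (2 7 11 3 6 12 14 9)(4 15 16 10 8)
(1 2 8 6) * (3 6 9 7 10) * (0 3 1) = (0 3 6)(1 2 8 9 7 10) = [3, 2, 8, 6, 4, 5, 0, 10, 9, 7, 1]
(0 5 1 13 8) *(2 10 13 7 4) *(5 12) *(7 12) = (0 7 4 2 10 13 8)(1 12 5) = [7, 12, 10, 3, 2, 1, 6, 4, 0, 9, 13, 11, 5, 8]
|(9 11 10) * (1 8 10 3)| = |(1 8 10 9 11 3)| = 6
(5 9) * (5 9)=(9)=[0, 1, 2, 3, 4, 5, 6, 7, 8, 9]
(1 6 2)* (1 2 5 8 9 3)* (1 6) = [0, 1, 2, 6, 4, 8, 5, 7, 9, 3] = (3 6 5 8 9)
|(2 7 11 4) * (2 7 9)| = |(2 9)(4 7 11)| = 6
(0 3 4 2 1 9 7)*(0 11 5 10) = [3, 9, 1, 4, 2, 10, 6, 11, 8, 7, 0, 5] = (0 3 4 2 1 9 7 11 5 10)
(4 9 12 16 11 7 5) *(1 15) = (1 15)(4 9 12 16 11 7 5) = [0, 15, 2, 3, 9, 4, 6, 5, 8, 12, 10, 7, 16, 13, 14, 1, 11]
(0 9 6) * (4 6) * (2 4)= (0 9 2 4 6)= [9, 1, 4, 3, 6, 5, 0, 7, 8, 2]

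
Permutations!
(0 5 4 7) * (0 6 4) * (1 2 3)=(0 5)(1 2 3)(4 7 6)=[5, 2, 3, 1, 7, 0, 4, 6]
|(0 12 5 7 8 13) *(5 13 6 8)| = 6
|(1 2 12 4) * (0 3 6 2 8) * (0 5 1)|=|(0 3 6 2 12 4)(1 8 5)|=6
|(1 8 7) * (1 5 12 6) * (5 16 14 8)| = 4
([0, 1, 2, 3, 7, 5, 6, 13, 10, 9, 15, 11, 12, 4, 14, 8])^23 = [0, 1, 2, 3, 13, 5, 6, 4, 15, 9, 8, 11, 12, 7, 14, 10]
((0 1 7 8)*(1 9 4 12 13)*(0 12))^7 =((0 9 4)(1 7 8 12 13))^7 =(0 9 4)(1 8 13 7 12)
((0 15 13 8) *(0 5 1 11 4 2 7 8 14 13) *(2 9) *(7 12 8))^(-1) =((0 15)(1 11 4 9 2 12 8 5)(13 14))^(-1) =(0 15)(1 5 8 12 2 9 4 11)(13 14)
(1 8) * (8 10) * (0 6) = [6, 10, 2, 3, 4, 5, 0, 7, 1, 9, 8] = (0 6)(1 10 8)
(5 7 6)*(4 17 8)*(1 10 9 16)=(1 10 9 16)(4 17 8)(5 7 6)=[0, 10, 2, 3, 17, 7, 5, 6, 4, 16, 9, 11, 12, 13, 14, 15, 1, 8]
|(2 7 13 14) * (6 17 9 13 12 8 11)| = 10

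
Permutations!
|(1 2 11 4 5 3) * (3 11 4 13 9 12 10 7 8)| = 12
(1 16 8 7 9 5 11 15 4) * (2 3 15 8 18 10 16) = [0, 2, 3, 15, 1, 11, 6, 9, 7, 5, 16, 8, 12, 13, 14, 4, 18, 17, 10] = (1 2 3 15 4)(5 11 8 7 9)(10 16 18)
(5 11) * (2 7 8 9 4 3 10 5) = (2 7 8 9 4 3 10 5 11) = [0, 1, 7, 10, 3, 11, 6, 8, 9, 4, 5, 2]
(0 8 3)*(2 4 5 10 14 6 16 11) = (0 8 3)(2 4 5 10 14 6 16 11) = [8, 1, 4, 0, 5, 10, 16, 7, 3, 9, 14, 2, 12, 13, 6, 15, 11]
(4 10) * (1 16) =(1 16)(4 10) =[0, 16, 2, 3, 10, 5, 6, 7, 8, 9, 4, 11, 12, 13, 14, 15, 1]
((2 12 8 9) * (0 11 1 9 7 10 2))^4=((0 11 1 9)(2 12 8 7 10))^4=(2 10 7 8 12)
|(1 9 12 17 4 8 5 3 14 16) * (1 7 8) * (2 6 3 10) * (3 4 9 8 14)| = |(1 8 5 10 2 6 4)(7 14 16)(9 12 17)| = 21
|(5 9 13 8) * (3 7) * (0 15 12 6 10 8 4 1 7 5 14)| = 7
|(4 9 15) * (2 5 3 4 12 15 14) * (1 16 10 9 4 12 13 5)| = 30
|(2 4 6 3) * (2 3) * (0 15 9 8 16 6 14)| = 9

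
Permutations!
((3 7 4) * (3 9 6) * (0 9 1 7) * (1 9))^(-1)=((0 1 7 4 9 6 3))^(-1)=(0 3 6 9 4 7 1)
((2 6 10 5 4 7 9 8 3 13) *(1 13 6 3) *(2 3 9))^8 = ((1 13 3 6 10 5 4 7 2 9 8))^8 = (1 2 5 3 8 7 10 13 9 4 6)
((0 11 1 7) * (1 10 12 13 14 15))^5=((0 11 10 12 13 14 15 1 7))^5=(0 14 11 15 10 1 12 7 13)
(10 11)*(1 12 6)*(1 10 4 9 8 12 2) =(1 2)(4 9 8 12 6 10 11) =[0, 2, 1, 3, 9, 5, 10, 7, 12, 8, 11, 4, 6]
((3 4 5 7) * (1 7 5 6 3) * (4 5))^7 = (1 7)(3 6 4 5)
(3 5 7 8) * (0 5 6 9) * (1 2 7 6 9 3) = [5, 2, 7, 9, 4, 6, 3, 8, 1, 0] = (0 5 6 3 9)(1 2 7 8)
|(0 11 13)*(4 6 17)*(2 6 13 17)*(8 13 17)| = 4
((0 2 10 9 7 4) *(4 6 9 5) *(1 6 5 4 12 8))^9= ((0 2 10 4)(1 6 9 7 5 12 8))^9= (0 2 10 4)(1 9 5 8 6 7 12)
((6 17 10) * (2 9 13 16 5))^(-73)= ((2 9 13 16 5)(6 17 10))^(-73)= (2 13 5 9 16)(6 10 17)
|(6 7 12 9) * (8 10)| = |(6 7 12 9)(8 10)| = 4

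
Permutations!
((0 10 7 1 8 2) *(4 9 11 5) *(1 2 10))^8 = ((0 1 8 10 7 2)(4 9 11 5))^8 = (11)(0 8 7)(1 10 2)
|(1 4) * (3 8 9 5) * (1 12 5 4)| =|(3 8 9 4 12 5)| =6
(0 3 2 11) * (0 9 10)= (0 3 2 11 9 10)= [3, 1, 11, 2, 4, 5, 6, 7, 8, 10, 0, 9]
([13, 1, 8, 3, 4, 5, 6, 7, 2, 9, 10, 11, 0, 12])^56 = [12, 1, 2, 3, 4, 5, 6, 7, 8, 9, 10, 11, 13, 0]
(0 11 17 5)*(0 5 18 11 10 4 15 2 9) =[10, 1, 9, 3, 15, 5, 6, 7, 8, 0, 4, 17, 12, 13, 14, 2, 16, 18, 11] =(0 10 4 15 2 9)(11 17 18)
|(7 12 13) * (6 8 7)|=|(6 8 7 12 13)|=5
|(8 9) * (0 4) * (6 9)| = 6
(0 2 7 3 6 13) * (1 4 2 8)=(0 8 1 4 2 7 3 6 13)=[8, 4, 7, 6, 2, 5, 13, 3, 1, 9, 10, 11, 12, 0]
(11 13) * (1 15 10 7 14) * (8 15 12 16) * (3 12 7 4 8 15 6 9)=[0, 7, 2, 12, 8, 5, 9, 14, 6, 3, 4, 13, 16, 11, 1, 10, 15]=(1 7 14)(3 12 16 15 10 4 8 6 9)(11 13)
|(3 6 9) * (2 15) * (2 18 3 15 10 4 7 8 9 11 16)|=12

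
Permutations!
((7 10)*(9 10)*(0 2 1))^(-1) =((0 2 1)(7 9 10))^(-1) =(0 1 2)(7 10 9)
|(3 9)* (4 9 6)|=|(3 6 4 9)|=4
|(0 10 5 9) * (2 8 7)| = |(0 10 5 9)(2 8 7)| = 12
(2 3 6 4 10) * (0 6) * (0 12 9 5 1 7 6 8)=(0 8)(1 7 6 4 10 2 3 12 9 5)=[8, 7, 3, 12, 10, 1, 4, 6, 0, 5, 2, 11, 9]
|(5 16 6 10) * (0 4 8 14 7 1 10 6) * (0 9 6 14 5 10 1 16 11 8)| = 30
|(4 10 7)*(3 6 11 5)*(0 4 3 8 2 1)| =11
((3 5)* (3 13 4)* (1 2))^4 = ((1 2)(3 5 13 4))^4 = (13)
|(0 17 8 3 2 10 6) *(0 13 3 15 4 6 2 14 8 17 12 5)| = |(17)(0 12 5)(2 10)(3 14 8 15 4 6 13)| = 42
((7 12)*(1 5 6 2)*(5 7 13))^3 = ((1 7 12 13 5 6 2))^3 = (1 13 2 12 6 7 5)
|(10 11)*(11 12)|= 3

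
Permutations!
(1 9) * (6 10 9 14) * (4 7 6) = [0, 14, 2, 3, 7, 5, 10, 6, 8, 1, 9, 11, 12, 13, 4] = (1 14 4 7 6 10 9)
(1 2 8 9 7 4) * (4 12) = (1 2 8 9 7 12 4) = [0, 2, 8, 3, 1, 5, 6, 12, 9, 7, 10, 11, 4]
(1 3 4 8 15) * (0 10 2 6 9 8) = [10, 3, 6, 4, 0, 5, 9, 7, 15, 8, 2, 11, 12, 13, 14, 1] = (0 10 2 6 9 8 15 1 3 4)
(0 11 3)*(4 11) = (0 4 11 3) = [4, 1, 2, 0, 11, 5, 6, 7, 8, 9, 10, 3]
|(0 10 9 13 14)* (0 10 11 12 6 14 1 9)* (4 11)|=|(0 4 11 12 6 14 10)(1 9 13)|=21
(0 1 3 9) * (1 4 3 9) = [4, 9, 2, 1, 3, 5, 6, 7, 8, 0] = (0 4 3 1 9)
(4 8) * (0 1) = (0 1)(4 8) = [1, 0, 2, 3, 8, 5, 6, 7, 4]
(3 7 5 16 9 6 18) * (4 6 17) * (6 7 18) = (3 18)(4 7 5 16 9 17) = [0, 1, 2, 18, 7, 16, 6, 5, 8, 17, 10, 11, 12, 13, 14, 15, 9, 4, 3]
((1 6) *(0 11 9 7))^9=((0 11 9 7)(1 6))^9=(0 11 9 7)(1 6)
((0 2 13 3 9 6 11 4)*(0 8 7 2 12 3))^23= (0 12 3 9 6 11 4 8 7 2 13)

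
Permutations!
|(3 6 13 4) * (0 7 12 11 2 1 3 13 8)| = |(0 7 12 11 2 1 3 6 8)(4 13)| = 18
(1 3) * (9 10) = (1 3)(9 10) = [0, 3, 2, 1, 4, 5, 6, 7, 8, 10, 9]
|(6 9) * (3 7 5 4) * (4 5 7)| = 2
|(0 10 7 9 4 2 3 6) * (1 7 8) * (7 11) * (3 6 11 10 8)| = 11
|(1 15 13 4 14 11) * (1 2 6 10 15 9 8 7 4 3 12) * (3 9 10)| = 14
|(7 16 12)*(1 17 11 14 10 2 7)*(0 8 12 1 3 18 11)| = 13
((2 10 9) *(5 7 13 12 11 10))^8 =(13) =((2 5 7 13 12 11 10 9))^8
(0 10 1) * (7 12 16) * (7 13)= (0 10 1)(7 12 16 13)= [10, 0, 2, 3, 4, 5, 6, 12, 8, 9, 1, 11, 16, 7, 14, 15, 13]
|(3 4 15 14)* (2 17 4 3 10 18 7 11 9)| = 10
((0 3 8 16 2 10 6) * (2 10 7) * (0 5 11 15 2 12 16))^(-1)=(0 8 3)(2 15 11 5 6 10 16 12 7)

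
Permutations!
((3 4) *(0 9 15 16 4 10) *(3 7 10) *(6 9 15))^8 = (0 16 7)(4 10 15)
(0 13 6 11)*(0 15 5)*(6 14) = (0 13 14 6 11 15 5) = [13, 1, 2, 3, 4, 0, 11, 7, 8, 9, 10, 15, 12, 14, 6, 5]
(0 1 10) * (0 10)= (10)(0 1)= [1, 0, 2, 3, 4, 5, 6, 7, 8, 9, 10]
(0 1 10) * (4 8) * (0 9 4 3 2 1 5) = (0 5)(1 10 9 4 8 3 2) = [5, 10, 1, 2, 8, 0, 6, 7, 3, 4, 9]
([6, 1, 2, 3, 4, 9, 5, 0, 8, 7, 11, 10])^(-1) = [7, 1, 2, 3, 4, 6, 0, 9, 8, 5, 11, 10]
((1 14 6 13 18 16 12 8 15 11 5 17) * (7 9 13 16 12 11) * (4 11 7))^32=(1 6 7 13 12 15 11 17 14 16 9 18 8 4 5)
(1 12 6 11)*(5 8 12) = (1 5 8 12 6 11) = [0, 5, 2, 3, 4, 8, 11, 7, 12, 9, 10, 1, 6]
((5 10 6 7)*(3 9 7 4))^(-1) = ((3 9 7 5 10 6 4))^(-1) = (3 4 6 10 5 7 9)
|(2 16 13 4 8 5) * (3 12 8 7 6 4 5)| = |(2 16 13 5)(3 12 8)(4 7 6)| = 12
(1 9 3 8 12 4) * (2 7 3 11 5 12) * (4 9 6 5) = (1 6 5 12 9 11 4)(2 7 3 8) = [0, 6, 7, 8, 1, 12, 5, 3, 2, 11, 10, 4, 9]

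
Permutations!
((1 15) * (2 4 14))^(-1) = ((1 15)(2 4 14))^(-1) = (1 15)(2 14 4)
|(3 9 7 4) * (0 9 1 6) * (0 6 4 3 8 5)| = 8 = |(0 9 7 3 1 4 8 5)|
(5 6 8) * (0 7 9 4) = [7, 1, 2, 3, 0, 6, 8, 9, 5, 4] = (0 7 9 4)(5 6 8)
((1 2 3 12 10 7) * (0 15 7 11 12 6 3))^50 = ((0 15 7 1 2)(3 6)(10 11 12))^50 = (15)(10 12 11)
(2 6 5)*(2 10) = (2 6 5 10) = [0, 1, 6, 3, 4, 10, 5, 7, 8, 9, 2]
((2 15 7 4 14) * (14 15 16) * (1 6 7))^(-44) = (1 6 7 4 15)(2 16 14) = ((1 6 7 4 15)(2 16 14))^(-44)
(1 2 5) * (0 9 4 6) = (0 9 4 6)(1 2 5) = [9, 2, 5, 3, 6, 1, 0, 7, 8, 4]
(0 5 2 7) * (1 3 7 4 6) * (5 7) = [7, 3, 4, 5, 6, 2, 1, 0] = (0 7)(1 3 5 2 4 6)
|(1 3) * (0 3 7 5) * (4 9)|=10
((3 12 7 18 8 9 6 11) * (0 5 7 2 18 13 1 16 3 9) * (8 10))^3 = ((0 5 7 13 1 16 3 12 2 18 10 8)(6 11 9))^3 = (0 13 3 18)(1 12 10 5)(2 8 7 16)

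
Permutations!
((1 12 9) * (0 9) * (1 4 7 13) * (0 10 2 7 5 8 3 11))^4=(0 8 9 3 4 11 5)(1 7 10)(2 12 13)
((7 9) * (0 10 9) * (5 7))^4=((0 10 9 5 7))^4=(0 7 5 9 10)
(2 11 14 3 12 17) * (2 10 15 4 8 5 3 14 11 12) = (2 12 17 10 15 4 8 5 3) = [0, 1, 12, 2, 8, 3, 6, 7, 5, 9, 15, 11, 17, 13, 14, 4, 16, 10]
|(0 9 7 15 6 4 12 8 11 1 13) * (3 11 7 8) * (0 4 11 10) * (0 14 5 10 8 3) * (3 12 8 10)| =24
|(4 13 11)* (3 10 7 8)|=|(3 10 7 8)(4 13 11)|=12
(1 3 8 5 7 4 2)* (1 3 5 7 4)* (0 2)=[2, 5, 3, 8, 0, 4, 6, 1, 7]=(0 2 3 8 7 1 5 4)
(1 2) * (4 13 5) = (1 2)(4 13 5) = [0, 2, 1, 3, 13, 4, 6, 7, 8, 9, 10, 11, 12, 5]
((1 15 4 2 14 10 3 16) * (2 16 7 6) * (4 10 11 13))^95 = (1 16 4 13 11 14 2 6 7 3 10 15)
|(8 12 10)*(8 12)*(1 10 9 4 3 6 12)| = |(1 10)(3 6 12 9 4)| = 10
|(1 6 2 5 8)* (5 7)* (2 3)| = |(1 6 3 2 7 5 8)| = 7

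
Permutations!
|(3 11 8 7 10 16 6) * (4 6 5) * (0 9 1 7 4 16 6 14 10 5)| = |(0 9 1 7 5 16)(3 11 8 4 14 10 6)| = 42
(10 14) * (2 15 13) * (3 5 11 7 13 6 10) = (2 15 6 10 14 3 5 11 7 13) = [0, 1, 15, 5, 4, 11, 10, 13, 8, 9, 14, 7, 12, 2, 3, 6]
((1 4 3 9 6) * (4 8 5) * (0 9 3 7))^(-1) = ((0 9 6 1 8 5 4 7))^(-1) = (0 7 4 5 8 1 6 9)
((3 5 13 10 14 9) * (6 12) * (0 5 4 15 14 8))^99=((0 5 13 10 8)(3 4 15 14 9)(6 12))^99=(0 8 10 13 5)(3 9 14 15 4)(6 12)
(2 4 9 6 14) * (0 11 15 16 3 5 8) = (0 11 15 16 3 5 8)(2 4 9 6 14) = [11, 1, 4, 5, 9, 8, 14, 7, 0, 6, 10, 15, 12, 13, 2, 16, 3]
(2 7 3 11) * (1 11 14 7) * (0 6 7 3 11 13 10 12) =(0 6 7 11 2 1 13 10 12)(3 14) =[6, 13, 1, 14, 4, 5, 7, 11, 8, 9, 12, 2, 0, 10, 3]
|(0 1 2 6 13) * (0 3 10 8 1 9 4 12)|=28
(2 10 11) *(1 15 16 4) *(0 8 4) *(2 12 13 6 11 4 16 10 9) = [8, 15, 9, 3, 1, 5, 11, 7, 16, 2, 4, 12, 13, 6, 14, 10, 0] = (0 8 16)(1 15 10 4)(2 9)(6 11 12 13)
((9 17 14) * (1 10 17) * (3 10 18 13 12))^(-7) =(1 13 3 17 9 18 12 10 14)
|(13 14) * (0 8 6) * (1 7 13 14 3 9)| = 15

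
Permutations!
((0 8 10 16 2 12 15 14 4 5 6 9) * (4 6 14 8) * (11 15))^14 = (16)(0 5 6)(4 14 9)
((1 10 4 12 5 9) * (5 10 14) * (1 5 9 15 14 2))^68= ((1 2)(4 12 10)(5 15 14 9))^68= (15)(4 10 12)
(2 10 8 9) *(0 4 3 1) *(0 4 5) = (0 5)(1 4 3)(2 10 8 9) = [5, 4, 10, 1, 3, 0, 6, 7, 9, 2, 8]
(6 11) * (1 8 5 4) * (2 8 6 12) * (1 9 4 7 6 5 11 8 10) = (1 5 7 6 8 11 12 2 10)(4 9) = [0, 5, 10, 3, 9, 7, 8, 6, 11, 4, 1, 12, 2]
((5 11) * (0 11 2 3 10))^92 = (0 5 3)(2 10 11)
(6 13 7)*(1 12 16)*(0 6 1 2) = [6, 12, 0, 3, 4, 5, 13, 1, 8, 9, 10, 11, 16, 7, 14, 15, 2] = (0 6 13 7 1 12 16 2)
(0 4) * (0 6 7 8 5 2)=[4, 1, 0, 3, 6, 2, 7, 8, 5]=(0 4 6 7 8 5 2)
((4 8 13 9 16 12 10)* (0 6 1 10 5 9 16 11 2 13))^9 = (0 10)(1 8)(2 16 5 11 13 12 9)(4 6)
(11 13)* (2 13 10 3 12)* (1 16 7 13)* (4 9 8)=(1 16 7 13 11 10 3 12 2)(4 9 8)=[0, 16, 1, 12, 9, 5, 6, 13, 4, 8, 3, 10, 2, 11, 14, 15, 7]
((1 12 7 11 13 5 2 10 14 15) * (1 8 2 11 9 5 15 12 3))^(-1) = (1 3)(2 8 15 13 11 5 9 7 12 14 10)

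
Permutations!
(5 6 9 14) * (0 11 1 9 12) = (0 11 1 9 14 5 6 12) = [11, 9, 2, 3, 4, 6, 12, 7, 8, 14, 10, 1, 0, 13, 5]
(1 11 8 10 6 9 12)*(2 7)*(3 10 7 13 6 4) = (1 11 8 7 2 13 6 9 12)(3 10 4) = [0, 11, 13, 10, 3, 5, 9, 2, 7, 12, 4, 8, 1, 6]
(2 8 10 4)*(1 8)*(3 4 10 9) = (10)(1 8 9 3 4 2) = [0, 8, 1, 4, 2, 5, 6, 7, 9, 3, 10]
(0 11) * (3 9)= (0 11)(3 9)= [11, 1, 2, 9, 4, 5, 6, 7, 8, 3, 10, 0]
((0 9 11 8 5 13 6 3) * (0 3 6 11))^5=(0 9)(5 13 11 8)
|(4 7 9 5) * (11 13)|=4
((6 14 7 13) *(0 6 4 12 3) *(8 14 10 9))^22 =((0 6 10 9 8 14 7 13 4 12 3))^22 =(14)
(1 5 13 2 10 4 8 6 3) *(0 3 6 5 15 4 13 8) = (0 3 1 15 4)(2 10 13)(5 8) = [3, 15, 10, 1, 0, 8, 6, 7, 5, 9, 13, 11, 12, 2, 14, 4]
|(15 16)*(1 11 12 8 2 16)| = 7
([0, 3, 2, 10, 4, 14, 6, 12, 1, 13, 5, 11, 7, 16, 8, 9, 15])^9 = [0, 5, 2, 14, 4, 1, 6, 12, 10, 13, 8, 11, 7, 16, 3, 9, 15]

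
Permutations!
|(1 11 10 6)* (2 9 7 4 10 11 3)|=8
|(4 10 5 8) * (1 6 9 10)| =7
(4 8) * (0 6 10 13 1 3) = (0 6 10 13 1 3)(4 8) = [6, 3, 2, 0, 8, 5, 10, 7, 4, 9, 13, 11, 12, 1]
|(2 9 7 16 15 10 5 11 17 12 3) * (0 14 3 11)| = 30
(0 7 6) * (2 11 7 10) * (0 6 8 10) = (2 11 7 8 10) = [0, 1, 11, 3, 4, 5, 6, 8, 10, 9, 2, 7]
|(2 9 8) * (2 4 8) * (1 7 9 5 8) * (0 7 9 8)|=8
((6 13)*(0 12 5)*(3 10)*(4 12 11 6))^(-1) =(0 5 12 4 13 6 11)(3 10)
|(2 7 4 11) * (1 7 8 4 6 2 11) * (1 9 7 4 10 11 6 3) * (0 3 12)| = 35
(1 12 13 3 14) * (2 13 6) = (1 12 6 2 13 3 14) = [0, 12, 13, 14, 4, 5, 2, 7, 8, 9, 10, 11, 6, 3, 1]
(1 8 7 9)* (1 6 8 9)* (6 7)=(1 9 7)(6 8)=[0, 9, 2, 3, 4, 5, 8, 1, 6, 7]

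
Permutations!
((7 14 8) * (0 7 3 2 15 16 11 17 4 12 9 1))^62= ((0 7 14 8 3 2 15 16 11 17 4 12 9 1))^62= (0 15 9 3 4 14 11)(1 2 12 8 17 7 16)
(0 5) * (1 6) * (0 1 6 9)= (0 5 1 9)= [5, 9, 2, 3, 4, 1, 6, 7, 8, 0]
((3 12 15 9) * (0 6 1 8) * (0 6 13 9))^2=(0 9 12)(1 6 8)(3 15 13)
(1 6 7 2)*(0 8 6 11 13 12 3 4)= (0 8 6 7 2 1 11 13 12 3 4)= [8, 11, 1, 4, 0, 5, 7, 2, 6, 9, 10, 13, 3, 12]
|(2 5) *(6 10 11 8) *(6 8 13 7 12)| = 6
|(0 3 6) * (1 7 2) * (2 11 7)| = |(0 3 6)(1 2)(7 11)| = 6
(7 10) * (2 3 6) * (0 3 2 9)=[3, 1, 2, 6, 4, 5, 9, 10, 8, 0, 7]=(0 3 6 9)(7 10)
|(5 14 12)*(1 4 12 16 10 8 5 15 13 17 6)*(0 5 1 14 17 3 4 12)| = 14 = |(0 5 17 6 14 16 10 8 1 12 15 13 3 4)|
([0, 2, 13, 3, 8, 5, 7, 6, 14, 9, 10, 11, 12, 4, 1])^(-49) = [0, 14, 1, 3, 13, 5, 7, 6, 4, 9, 10, 11, 12, 2, 8]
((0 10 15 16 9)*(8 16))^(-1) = (0 9 16 8 15 10)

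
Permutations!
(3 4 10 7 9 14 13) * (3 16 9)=(3 4 10 7)(9 14 13 16)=[0, 1, 2, 4, 10, 5, 6, 3, 8, 14, 7, 11, 12, 16, 13, 15, 9]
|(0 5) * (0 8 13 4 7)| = 6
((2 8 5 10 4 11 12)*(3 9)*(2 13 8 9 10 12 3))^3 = (2 9)(3 11 4 10)(5 8 13 12)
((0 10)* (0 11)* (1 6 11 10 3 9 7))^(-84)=((0 3 9 7 1 6 11))^(-84)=(11)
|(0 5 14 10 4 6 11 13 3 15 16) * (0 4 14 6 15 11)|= 6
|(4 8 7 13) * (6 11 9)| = 12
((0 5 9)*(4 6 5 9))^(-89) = (0 9)(4 6 5) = ((0 9)(4 6 5))^(-89)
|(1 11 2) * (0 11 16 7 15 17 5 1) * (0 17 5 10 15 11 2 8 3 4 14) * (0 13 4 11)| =9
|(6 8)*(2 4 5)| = 6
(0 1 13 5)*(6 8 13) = (0 1 6 8 13 5) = [1, 6, 2, 3, 4, 0, 8, 7, 13, 9, 10, 11, 12, 5]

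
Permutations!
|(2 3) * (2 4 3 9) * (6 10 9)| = 4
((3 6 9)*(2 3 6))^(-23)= ((2 3)(6 9))^(-23)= (2 3)(6 9)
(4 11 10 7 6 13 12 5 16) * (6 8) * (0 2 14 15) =(0 2 14 15)(4 11 10 7 8 6 13 12 5 16) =[2, 1, 14, 3, 11, 16, 13, 8, 6, 9, 7, 10, 5, 12, 15, 0, 4]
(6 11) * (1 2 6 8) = (1 2 6 11 8) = [0, 2, 6, 3, 4, 5, 11, 7, 1, 9, 10, 8]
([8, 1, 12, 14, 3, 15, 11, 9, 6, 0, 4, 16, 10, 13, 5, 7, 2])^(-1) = [9, 1, 16, 4, 10, 14, 8, 15, 0, 7, 12, 6, 2, 13, 3, 5, 11]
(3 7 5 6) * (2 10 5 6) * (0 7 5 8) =[7, 1, 10, 5, 4, 2, 3, 6, 0, 9, 8] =(0 7 6 3 5 2 10 8)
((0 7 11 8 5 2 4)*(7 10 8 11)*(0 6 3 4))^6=((11)(0 10 8 5 2)(3 4 6))^6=(11)(0 10 8 5 2)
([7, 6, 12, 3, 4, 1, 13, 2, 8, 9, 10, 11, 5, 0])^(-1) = [13, 5, 7, 3, 4, 12, 1, 0, 8, 9, 10, 11, 2, 6]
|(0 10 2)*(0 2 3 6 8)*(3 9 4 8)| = |(0 10 9 4 8)(3 6)| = 10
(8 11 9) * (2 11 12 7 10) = (2 11 9 8 12 7 10) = [0, 1, 11, 3, 4, 5, 6, 10, 12, 8, 2, 9, 7]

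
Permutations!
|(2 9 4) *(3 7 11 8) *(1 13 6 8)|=|(1 13 6 8 3 7 11)(2 9 4)|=21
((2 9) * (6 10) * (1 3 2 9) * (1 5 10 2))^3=(1 3)(2 6 10 5)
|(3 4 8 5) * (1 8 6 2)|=7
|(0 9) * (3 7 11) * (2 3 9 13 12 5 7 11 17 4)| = |(0 13 12 5 7 17 4 2 3 11 9)| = 11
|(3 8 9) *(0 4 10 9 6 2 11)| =9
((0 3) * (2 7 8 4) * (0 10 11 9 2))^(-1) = ((0 3 10 11 9 2 7 8 4))^(-1) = (0 4 8 7 2 9 11 10 3)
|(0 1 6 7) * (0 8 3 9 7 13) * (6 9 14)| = |(0 1 9 7 8 3 14 6 13)| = 9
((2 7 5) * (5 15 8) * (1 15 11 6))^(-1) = (1 6 11 7 2 5 8 15)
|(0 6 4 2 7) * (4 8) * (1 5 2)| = |(0 6 8 4 1 5 2 7)| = 8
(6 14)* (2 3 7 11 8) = [0, 1, 3, 7, 4, 5, 14, 11, 2, 9, 10, 8, 12, 13, 6] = (2 3 7 11 8)(6 14)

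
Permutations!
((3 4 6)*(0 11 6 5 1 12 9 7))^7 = ((0 11 6 3 4 5 1 12 9 7))^7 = (0 12 4 11 9 5 6 7 1 3)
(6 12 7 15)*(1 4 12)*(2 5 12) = (1 4 2 5 12 7 15 6) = [0, 4, 5, 3, 2, 12, 1, 15, 8, 9, 10, 11, 7, 13, 14, 6]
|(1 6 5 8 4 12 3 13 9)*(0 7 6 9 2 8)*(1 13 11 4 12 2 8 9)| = 8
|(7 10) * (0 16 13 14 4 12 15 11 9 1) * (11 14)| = 12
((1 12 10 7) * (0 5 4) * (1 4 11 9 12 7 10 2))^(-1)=(0 4 7 1 2 12 9 11 5)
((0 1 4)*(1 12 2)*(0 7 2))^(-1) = (0 12)(1 2 7 4) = ((0 12)(1 4 7 2))^(-1)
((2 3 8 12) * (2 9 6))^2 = ((2 3 8 12 9 6))^2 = (2 8 9)(3 12 6)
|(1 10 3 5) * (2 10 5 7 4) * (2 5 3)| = 10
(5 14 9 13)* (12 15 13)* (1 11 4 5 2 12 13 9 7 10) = [0, 11, 12, 3, 5, 14, 6, 10, 8, 13, 1, 4, 15, 2, 7, 9] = (1 11 4 5 14 7 10)(2 12 15 9 13)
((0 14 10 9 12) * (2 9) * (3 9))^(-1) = (0 12 9 3 2 10 14)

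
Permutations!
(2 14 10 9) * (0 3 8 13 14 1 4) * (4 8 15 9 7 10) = (0 3 15 9 2 1 8 13 14 4)(7 10) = [3, 8, 1, 15, 0, 5, 6, 10, 13, 2, 7, 11, 12, 14, 4, 9]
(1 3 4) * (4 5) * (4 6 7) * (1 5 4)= (1 3 4 5 6 7)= [0, 3, 2, 4, 5, 6, 7, 1]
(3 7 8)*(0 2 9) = (0 2 9)(3 7 8) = [2, 1, 9, 7, 4, 5, 6, 8, 3, 0]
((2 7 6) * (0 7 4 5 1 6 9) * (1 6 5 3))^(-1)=((0 7 9)(1 5 6 2 4 3))^(-1)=(0 9 7)(1 3 4 2 6 5)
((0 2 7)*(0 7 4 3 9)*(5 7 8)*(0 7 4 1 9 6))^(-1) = ((0 2 1 9 7 8 5 4 3 6))^(-1) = (0 6 3 4 5 8 7 9 1 2)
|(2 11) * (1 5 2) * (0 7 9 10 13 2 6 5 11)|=|(0 7 9 10 13 2)(1 11)(5 6)|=6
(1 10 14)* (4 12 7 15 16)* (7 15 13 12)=(1 10 14)(4 7 13 12 15 16)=[0, 10, 2, 3, 7, 5, 6, 13, 8, 9, 14, 11, 15, 12, 1, 16, 4]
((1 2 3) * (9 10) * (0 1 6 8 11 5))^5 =(0 8 2 5 6 1 11 3)(9 10)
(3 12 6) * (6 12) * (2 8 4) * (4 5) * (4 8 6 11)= [0, 1, 6, 11, 2, 8, 3, 7, 5, 9, 10, 4, 12]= (12)(2 6 3 11 4)(5 8)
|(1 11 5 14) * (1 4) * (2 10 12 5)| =|(1 11 2 10 12 5 14 4)| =8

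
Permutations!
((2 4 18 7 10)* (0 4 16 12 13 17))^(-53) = ((0 4 18 7 10 2 16 12 13 17))^(-53) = (0 12 10 4 13 2 18 17 16 7)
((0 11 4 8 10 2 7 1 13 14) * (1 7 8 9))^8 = ((0 11 4 9 1 13 14)(2 8 10))^8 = (0 11 4 9 1 13 14)(2 10 8)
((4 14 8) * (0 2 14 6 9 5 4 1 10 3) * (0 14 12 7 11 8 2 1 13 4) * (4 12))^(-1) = (0 5 9 6 4 2 14 3 10 1)(7 12 13 8 11) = ((0 1 10 3 14 2 4 6 9 5)(7 11 8 13 12))^(-1)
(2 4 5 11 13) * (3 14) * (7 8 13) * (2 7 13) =(2 4 5 11 13 7 8)(3 14) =[0, 1, 4, 14, 5, 11, 6, 8, 2, 9, 10, 13, 12, 7, 3]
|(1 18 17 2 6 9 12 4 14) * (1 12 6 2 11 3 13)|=6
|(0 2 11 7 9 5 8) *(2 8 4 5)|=|(0 8)(2 11 7 9)(4 5)|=4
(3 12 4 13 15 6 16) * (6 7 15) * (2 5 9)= (2 5 9)(3 12 4 13 6 16)(7 15)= [0, 1, 5, 12, 13, 9, 16, 15, 8, 2, 10, 11, 4, 6, 14, 7, 3]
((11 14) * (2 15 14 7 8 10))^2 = (2 14 7 10 15 11 8)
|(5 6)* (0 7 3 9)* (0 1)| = |(0 7 3 9 1)(5 6)| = 10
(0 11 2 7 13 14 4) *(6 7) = (0 11 2 6 7 13 14 4) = [11, 1, 6, 3, 0, 5, 7, 13, 8, 9, 10, 2, 12, 14, 4]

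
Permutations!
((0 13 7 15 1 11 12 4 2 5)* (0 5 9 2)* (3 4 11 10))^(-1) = ((0 13 7 15 1 10 3 4)(2 9)(11 12))^(-1) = (0 4 3 10 1 15 7 13)(2 9)(11 12)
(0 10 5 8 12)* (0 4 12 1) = (0 10 5 8 1)(4 12) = [10, 0, 2, 3, 12, 8, 6, 7, 1, 9, 5, 11, 4]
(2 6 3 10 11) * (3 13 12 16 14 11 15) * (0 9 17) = [9, 1, 6, 10, 4, 5, 13, 7, 8, 17, 15, 2, 16, 12, 11, 3, 14, 0] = (0 9 17)(2 6 13 12 16 14 11)(3 10 15)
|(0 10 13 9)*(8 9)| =|(0 10 13 8 9)| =5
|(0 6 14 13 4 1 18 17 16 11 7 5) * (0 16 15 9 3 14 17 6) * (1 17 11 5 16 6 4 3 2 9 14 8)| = 90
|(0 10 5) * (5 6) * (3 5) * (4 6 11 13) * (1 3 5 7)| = |(0 10 11 13 4 6 5)(1 3 7)| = 21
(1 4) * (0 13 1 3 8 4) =[13, 0, 2, 8, 3, 5, 6, 7, 4, 9, 10, 11, 12, 1] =(0 13 1)(3 8 4)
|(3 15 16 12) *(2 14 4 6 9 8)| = 12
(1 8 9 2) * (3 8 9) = (1 9 2)(3 8) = [0, 9, 1, 8, 4, 5, 6, 7, 3, 2]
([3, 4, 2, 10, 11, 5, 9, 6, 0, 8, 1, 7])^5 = [11, 9, 2, 7, 8, 5, 10, 3, 4, 1, 6, 0]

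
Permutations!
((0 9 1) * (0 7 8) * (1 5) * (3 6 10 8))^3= (0 1 6)(3 8 5)(7 10 9)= ((0 9 5 1 7 3 6 10 8))^3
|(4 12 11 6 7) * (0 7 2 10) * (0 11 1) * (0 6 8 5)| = |(0 7 4 12 1 6 2 10 11 8 5)| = 11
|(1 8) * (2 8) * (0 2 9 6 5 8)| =|(0 2)(1 9 6 5 8)| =10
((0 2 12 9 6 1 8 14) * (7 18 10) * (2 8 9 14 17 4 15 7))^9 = ((0 8 17 4 15 7 18 10 2 12 14)(1 9 6))^9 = (0 12 10 7 4 8 14 2 18 15 17)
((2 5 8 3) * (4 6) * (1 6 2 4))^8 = ((1 6)(2 5 8 3 4))^8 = (2 3 5 4 8)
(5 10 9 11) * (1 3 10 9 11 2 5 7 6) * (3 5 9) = (1 5 3 10 11 7 6)(2 9) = [0, 5, 9, 10, 4, 3, 1, 6, 8, 2, 11, 7]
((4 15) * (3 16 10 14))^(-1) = (3 14 10 16)(4 15)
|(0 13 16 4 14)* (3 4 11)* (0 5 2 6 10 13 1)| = 10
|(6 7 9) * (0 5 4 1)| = |(0 5 4 1)(6 7 9)| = 12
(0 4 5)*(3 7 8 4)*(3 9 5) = (0 9 5)(3 7 8 4) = [9, 1, 2, 7, 3, 0, 6, 8, 4, 5]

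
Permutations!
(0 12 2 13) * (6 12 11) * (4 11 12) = [12, 1, 13, 3, 11, 5, 4, 7, 8, 9, 10, 6, 2, 0] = (0 12 2 13)(4 11 6)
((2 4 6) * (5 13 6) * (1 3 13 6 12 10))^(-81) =((1 3 13 12 10)(2 4 5 6))^(-81) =(1 10 12 13 3)(2 6 5 4)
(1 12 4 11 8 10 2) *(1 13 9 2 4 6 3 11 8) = (1 12 6 3 11)(2 13 9)(4 8 10) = [0, 12, 13, 11, 8, 5, 3, 7, 10, 2, 4, 1, 6, 9]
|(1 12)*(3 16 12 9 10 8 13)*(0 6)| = 8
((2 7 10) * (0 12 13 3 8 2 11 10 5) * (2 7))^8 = ((0 12 13 3 8 7 5)(10 11))^8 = (0 12 13 3 8 7 5)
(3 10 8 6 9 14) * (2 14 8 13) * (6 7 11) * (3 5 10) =(2 14 5 10 13)(6 9 8 7 11) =[0, 1, 14, 3, 4, 10, 9, 11, 7, 8, 13, 6, 12, 2, 5]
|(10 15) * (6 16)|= |(6 16)(10 15)|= 2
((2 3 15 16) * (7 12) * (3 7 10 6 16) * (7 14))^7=(16)(3 15)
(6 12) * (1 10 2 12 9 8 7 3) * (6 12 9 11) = (12)(1 10 2 9 8 7 3)(6 11) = [0, 10, 9, 1, 4, 5, 11, 3, 7, 8, 2, 6, 12]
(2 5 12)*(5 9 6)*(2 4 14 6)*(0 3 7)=(0 3 7)(2 9)(4 14 6 5 12)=[3, 1, 9, 7, 14, 12, 5, 0, 8, 2, 10, 11, 4, 13, 6]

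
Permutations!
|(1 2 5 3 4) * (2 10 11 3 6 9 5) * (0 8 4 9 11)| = |(0 8 4 1 10)(3 9 5 6 11)| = 5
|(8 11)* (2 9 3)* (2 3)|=2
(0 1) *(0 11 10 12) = (0 1 11 10 12) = [1, 11, 2, 3, 4, 5, 6, 7, 8, 9, 12, 10, 0]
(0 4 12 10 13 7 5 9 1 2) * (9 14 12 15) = (0 4 15 9 1 2)(5 14 12 10 13 7) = [4, 2, 0, 3, 15, 14, 6, 5, 8, 1, 13, 11, 10, 7, 12, 9]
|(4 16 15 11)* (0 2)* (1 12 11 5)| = 14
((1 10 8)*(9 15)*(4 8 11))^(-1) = (1 8 4 11 10)(9 15) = ((1 10 11 4 8)(9 15))^(-1)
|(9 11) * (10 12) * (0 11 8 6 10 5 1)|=|(0 11 9 8 6 10 12 5 1)|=9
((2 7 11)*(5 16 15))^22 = ((2 7 11)(5 16 15))^22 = (2 7 11)(5 16 15)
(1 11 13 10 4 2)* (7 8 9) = (1 11 13 10 4 2)(7 8 9) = [0, 11, 1, 3, 2, 5, 6, 8, 9, 7, 4, 13, 12, 10]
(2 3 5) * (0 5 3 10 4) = (0 5 2 10 4) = [5, 1, 10, 3, 0, 2, 6, 7, 8, 9, 4]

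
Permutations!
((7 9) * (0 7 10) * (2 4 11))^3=(11)(0 10 9 7)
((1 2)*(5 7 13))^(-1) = (1 2)(5 13 7)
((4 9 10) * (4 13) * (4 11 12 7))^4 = ((4 9 10 13 11 12 7))^4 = (4 11 9 12 10 7 13)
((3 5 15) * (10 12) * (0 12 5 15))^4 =((0 12 10 5)(3 15))^4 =(15)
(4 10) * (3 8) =(3 8)(4 10) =[0, 1, 2, 8, 10, 5, 6, 7, 3, 9, 4]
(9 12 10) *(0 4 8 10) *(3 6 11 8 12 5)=[4, 1, 2, 6, 12, 3, 11, 7, 10, 5, 9, 8, 0]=(0 4 12)(3 6 11 8 10 9 5)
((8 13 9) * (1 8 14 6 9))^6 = (14)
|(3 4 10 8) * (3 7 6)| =|(3 4 10 8 7 6)| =6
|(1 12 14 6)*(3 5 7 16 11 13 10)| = |(1 12 14 6)(3 5 7 16 11 13 10)| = 28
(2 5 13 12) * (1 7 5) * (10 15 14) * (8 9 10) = (1 7 5 13 12 2)(8 9 10 15 14) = [0, 7, 1, 3, 4, 13, 6, 5, 9, 10, 15, 11, 2, 12, 8, 14]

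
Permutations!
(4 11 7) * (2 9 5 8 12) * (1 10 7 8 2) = (1 10 7 4 11 8 12)(2 9 5) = [0, 10, 9, 3, 11, 2, 6, 4, 12, 5, 7, 8, 1]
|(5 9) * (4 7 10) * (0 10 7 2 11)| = |(0 10 4 2 11)(5 9)| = 10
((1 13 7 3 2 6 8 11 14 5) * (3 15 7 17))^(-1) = ((1 13 17 3 2 6 8 11 14 5)(7 15))^(-1) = (1 5 14 11 8 6 2 3 17 13)(7 15)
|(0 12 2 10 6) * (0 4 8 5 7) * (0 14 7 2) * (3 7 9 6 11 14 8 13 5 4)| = 12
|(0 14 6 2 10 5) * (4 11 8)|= |(0 14 6 2 10 5)(4 11 8)|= 6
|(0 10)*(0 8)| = 3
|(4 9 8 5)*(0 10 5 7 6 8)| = |(0 10 5 4 9)(6 8 7)| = 15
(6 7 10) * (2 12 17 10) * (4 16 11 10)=(2 12 17 4 16 11 10 6 7)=[0, 1, 12, 3, 16, 5, 7, 2, 8, 9, 6, 10, 17, 13, 14, 15, 11, 4]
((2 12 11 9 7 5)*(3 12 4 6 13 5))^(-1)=(2 5 13 6 4)(3 7 9 11 12)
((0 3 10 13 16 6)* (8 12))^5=(0 6 16 13 10 3)(8 12)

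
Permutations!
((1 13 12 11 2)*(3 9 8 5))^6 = ((1 13 12 11 2)(3 9 8 5))^6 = (1 13 12 11 2)(3 8)(5 9)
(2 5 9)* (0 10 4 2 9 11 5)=(0 10 4 2)(5 11)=[10, 1, 0, 3, 2, 11, 6, 7, 8, 9, 4, 5]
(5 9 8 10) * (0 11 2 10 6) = (0 11 2 10 5 9 8 6) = [11, 1, 10, 3, 4, 9, 0, 7, 6, 8, 5, 2]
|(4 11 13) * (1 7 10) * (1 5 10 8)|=|(1 7 8)(4 11 13)(5 10)|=6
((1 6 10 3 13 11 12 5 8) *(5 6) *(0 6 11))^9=((0 6 10 3 13)(1 5 8)(11 12))^9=(0 13 3 10 6)(11 12)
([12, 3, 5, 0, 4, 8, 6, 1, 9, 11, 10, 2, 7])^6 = [12, 3, 5, 0, 4, 8, 6, 1, 9, 11, 10, 2, 7]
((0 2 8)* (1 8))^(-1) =((0 2 1 8))^(-1) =(0 8 1 2)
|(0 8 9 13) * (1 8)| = 5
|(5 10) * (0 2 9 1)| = 4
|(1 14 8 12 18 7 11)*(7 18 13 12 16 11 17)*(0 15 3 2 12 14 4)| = |(18)(0 15 3 2 12 13 14 8 16 11 1 4)(7 17)| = 12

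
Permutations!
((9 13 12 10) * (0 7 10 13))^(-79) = (0 7 10 9)(12 13)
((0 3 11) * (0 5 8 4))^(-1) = (0 4 8 5 11 3)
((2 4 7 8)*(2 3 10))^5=((2 4 7 8 3 10))^5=(2 10 3 8 7 4)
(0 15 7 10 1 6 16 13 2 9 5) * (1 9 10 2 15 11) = (0 11 1 6 16 13 15 7 2 10 9 5) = [11, 6, 10, 3, 4, 0, 16, 2, 8, 5, 9, 1, 12, 15, 14, 7, 13]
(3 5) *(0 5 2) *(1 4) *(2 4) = (0 5 3 4 1 2) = [5, 2, 0, 4, 1, 3]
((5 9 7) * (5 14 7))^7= ((5 9)(7 14))^7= (5 9)(7 14)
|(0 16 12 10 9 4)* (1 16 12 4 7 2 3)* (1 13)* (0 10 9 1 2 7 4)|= 21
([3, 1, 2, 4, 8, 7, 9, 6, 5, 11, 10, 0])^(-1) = [11, 1, 2, 0, 3, 8, 7, 5, 4, 6, 10, 9]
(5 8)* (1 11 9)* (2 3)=(1 11 9)(2 3)(5 8)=[0, 11, 3, 2, 4, 8, 6, 7, 5, 1, 10, 9]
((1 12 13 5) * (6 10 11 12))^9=(1 10 12 5 6 11 13)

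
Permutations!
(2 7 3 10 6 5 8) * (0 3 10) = [3, 1, 7, 0, 4, 8, 5, 10, 2, 9, 6] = (0 3)(2 7 10 6 5 8)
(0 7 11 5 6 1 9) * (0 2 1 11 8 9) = (0 7 8 9 2 1)(5 6 11) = [7, 0, 1, 3, 4, 6, 11, 8, 9, 2, 10, 5]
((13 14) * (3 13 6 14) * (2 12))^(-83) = ((2 12)(3 13)(6 14))^(-83) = (2 12)(3 13)(6 14)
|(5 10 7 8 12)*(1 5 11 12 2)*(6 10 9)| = |(1 5 9 6 10 7 8 2)(11 12)| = 8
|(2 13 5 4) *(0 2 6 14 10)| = 8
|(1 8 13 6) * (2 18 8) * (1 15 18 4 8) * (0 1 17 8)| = 12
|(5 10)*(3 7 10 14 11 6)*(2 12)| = |(2 12)(3 7 10 5 14 11 6)| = 14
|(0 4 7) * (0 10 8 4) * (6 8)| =|(4 7 10 6 8)| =5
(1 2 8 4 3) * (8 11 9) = (1 2 11 9 8 4 3) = [0, 2, 11, 1, 3, 5, 6, 7, 4, 8, 10, 9]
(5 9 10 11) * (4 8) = (4 8)(5 9 10 11) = [0, 1, 2, 3, 8, 9, 6, 7, 4, 10, 11, 5]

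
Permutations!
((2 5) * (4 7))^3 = ((2 5)(4 7))^3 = (2 5)(4 7)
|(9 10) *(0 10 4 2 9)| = 6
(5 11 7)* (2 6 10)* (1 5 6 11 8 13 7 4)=[0, 5, 11, 3, 1, 8, 10, 6, 13, 9, 2, 4, 12, 7]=(1 5 8 13 7 6 10 2 11 4)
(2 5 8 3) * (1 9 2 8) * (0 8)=(0 8 3)(1 9 2 5)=[8, 9, 5, 0, 4, 1, 6, 7, 3, 2]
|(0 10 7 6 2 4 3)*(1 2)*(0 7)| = 6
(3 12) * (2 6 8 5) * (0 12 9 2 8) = [12, 1, 6, 9, 4, 8, 0, 7, 5, 2, 10, 11, 3] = (0 12 3 9 2 6)(5 8)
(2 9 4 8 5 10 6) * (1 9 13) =[0, 9, 13, 3, 8, 10, 2, 7, 5, 4, 6, 11, 12, 1] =(1 9 4 8 5 10 6 2 13)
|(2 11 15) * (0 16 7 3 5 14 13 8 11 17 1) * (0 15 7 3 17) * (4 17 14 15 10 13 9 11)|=12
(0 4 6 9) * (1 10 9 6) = (0 4 1 10 9) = [4, 10, 2, 3, 1, 5, 6, 7, 8, 0, 9]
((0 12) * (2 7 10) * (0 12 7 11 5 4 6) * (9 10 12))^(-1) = ((0 7 12 9 10 2 11 5 4 6))^(-1) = (0 6 4 5 11 2 10 9 12 7)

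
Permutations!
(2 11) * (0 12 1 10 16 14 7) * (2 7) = (0 12 1 10 16 14 2 11 7) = [12, 10, 11, 3, 4, 5, 6, 0, 8, 9, 16, 7, 1, 13, 2, 15, 14]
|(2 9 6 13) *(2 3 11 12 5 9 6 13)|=|(2 6)(3 11 12 5 9 13)|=6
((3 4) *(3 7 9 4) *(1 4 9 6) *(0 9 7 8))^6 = (0 8 4 1 6 7 9)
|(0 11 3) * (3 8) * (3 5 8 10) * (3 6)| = 10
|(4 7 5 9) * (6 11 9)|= |(4 7 5 6 11 9)|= 6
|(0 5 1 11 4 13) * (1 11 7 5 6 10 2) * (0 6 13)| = 10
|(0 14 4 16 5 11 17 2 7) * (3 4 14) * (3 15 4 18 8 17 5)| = |(0 15 4 16 3 18 8 17 2 7)(5 11)| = 10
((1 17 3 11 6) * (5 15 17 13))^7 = ((1 13 5 15 17 3 11 6))^7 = (1 6 11 3 17 15 5 13)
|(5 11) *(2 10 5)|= 4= |(2 10 5 11)|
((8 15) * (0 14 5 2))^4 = ((0 14 5 2)(8 15))^4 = (15)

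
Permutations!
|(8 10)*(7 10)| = |(7 10 8)| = 3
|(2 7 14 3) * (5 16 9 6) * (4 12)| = 4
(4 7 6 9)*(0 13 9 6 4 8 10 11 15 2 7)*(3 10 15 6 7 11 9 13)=[3, 1, 11, 10, 0, 5, 7, 4, 15, 8, 9, 6, 12, 13, 14, 2]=(0 3 10 9 8 15 2 11 6 7 4)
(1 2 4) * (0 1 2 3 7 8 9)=(0 1 3 7 8 9)(2 4)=[1, 3, 4, 7, 2, 5, 6, 8, 9, 0]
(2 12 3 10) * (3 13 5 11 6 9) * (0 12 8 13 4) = (0 12 4)(2 8 13 5 11 6 9 3 10) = [12, 1, 8, 10, 0, 11, 9, 7, 13, 3, 2, 6, 4, 5]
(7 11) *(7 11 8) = [0, 1, 2, 3, 4, 5, 6, 8, 7, 9, 10, 11] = (11)(7 8)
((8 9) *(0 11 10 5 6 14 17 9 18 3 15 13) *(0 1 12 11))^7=(1 17)(3 5)(6 15)(8 11)(9 12)(10 18)(13 14)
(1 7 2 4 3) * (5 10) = [0, 7, 4, 1, 3, 10, 6, 2, 8, 9, 5] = (1 7 2 4 3)(5 10)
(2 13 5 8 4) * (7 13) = [0, 1, 7, 3, 2, 8, 6, 13, 4, 9, 10, 11, 12, 5] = (2 7 13 5 8 4)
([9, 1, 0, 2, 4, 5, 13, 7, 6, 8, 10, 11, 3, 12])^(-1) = (0 2 3 12 13 6 8 9)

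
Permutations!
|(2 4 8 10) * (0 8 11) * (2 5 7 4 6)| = |(0 8 10 5 7 4 11)(2 6)| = 14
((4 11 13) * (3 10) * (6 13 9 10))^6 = ((3 6 13 4 11 9 10))^6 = (3 10 9 11 4 13 6)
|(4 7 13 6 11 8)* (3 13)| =7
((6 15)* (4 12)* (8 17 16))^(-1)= (4 12)(6 15)(8 16 17)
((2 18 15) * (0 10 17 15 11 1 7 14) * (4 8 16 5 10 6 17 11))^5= (0 18 10)(1 17 8)(2 5 14)(4 11 6)(7 15 16)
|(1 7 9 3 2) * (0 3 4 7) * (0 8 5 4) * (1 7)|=|(0 3 2 7 9)(1 8 5 4)|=20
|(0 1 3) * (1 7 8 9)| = |(0 7 8 9 1 3)| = 6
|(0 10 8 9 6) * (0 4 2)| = |(0 10 8 9 6 4 2)| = 7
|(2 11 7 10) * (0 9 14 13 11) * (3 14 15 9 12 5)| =10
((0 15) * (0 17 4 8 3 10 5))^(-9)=(0 5 10 3 8 4 17 15)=((0 15 17 4 8 3 10 5))^(-9)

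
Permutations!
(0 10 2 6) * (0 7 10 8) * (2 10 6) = (10)(0 8)(6 7) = [8, 1, 2, 3, 4, 5, 7, 6, 0, 9, 10]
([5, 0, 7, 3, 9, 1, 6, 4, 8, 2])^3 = (2 9 4 7)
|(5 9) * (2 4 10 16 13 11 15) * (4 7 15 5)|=21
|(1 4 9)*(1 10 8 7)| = 6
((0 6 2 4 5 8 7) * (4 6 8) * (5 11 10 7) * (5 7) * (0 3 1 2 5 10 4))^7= (0 5 6 2 1 3 7 8)(4 11)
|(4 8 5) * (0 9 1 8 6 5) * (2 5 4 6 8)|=8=|(0 9 1 2 5 6 4 8)|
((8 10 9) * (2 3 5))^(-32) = (2 3 5)(8 10 9)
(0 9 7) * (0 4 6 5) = (0 9 7 4 6 5) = [9, 1, 2, 3, 6, 0, 5, 4, 8, 7]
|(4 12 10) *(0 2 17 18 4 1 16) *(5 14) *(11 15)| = 18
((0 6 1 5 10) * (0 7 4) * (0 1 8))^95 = ((0 6 8)(1 5 10 7 4))^95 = (10)(0 8 6)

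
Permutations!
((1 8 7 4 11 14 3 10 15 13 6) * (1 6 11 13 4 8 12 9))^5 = ((1 12 9)(3 10 15 4 13 11 14)(7 8))^5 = (1 9 12)(3 11 4 10 14 13 15)(7 8)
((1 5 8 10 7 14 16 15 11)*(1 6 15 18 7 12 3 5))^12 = ((3 5 8 10 12)(6 15 11)(7 14 16 18))^12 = (18)(3 8 12 5 10)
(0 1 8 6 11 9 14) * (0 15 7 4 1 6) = (0 6 11 9 14 15 7 4 1 8) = [6, 8, 2, 3, 1, 5, 11, 4, 0, 14, 10, 9, 12, 13, 15, 7]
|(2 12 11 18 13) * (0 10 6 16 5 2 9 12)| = 30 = |(0 10 6 16 5 2)(9 12 11 18 13)|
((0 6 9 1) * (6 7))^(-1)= (0 1 9 6 7)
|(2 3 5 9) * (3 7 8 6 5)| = 6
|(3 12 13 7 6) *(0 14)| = |(0 14)(3 12 13 7 6)| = 10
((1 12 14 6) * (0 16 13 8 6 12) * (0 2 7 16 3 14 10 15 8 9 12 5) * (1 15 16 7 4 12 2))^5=(0 3 14 5)(2 13 10 4 9 16 12)(6 8 15)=((0 3 14 5)(2 4 12 10 16 13 9)(6 15 8))^5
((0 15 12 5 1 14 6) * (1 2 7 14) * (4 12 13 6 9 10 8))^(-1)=(0 6 13 15)(2 5 12 4 8 10 9 14 7)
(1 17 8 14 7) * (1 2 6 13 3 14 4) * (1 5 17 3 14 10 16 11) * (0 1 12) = (0 1 3 10 16 11 12)(2 6 13 14 7)(4 5 17 8) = [1, 3, 6, 10, 5, 17, 13, 2, 4, 9, 16, 12, 0, 14, 7, 15, 11, 8]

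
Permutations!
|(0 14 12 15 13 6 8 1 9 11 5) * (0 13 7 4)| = 42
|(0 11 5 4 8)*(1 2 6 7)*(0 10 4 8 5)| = 4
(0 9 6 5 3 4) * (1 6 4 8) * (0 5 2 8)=(0 9 4 5 3)(1 6 2 8)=[9, 6, 8, 0, 5, 3, 2, 7, 1, 4]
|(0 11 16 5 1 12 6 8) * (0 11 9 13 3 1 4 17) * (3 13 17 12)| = 42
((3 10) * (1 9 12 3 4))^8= (1 12 10)(3 4 9)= ((1 9 12 3 10 4))^8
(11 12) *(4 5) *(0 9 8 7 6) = (0 9 8 7 6)(4 5)(11 12) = [9, 1, 2, 3, 5, 4, 0, 6, 7, 8, 10, 12, 11]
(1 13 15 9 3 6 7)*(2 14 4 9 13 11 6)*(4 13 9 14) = [0, 11, 4, 2, 14, 5, 7, 1, 8, 3, 10, 6, 12, 15, 13, 9] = (1 11 6 7)(2 4 14 13 15 9 3)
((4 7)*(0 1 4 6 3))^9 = (0 7)(1 6)(3 4)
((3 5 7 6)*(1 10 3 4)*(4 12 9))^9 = ((1 10 3 5 7 6 12 9 4))^9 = (12)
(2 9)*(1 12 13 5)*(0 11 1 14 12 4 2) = (0 11 1 4 2 9)(5 14 12 13) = [11, 4, 9, 3, 2, 14, 6, 7, 8, 0, 10, 1, 13, 5, 12]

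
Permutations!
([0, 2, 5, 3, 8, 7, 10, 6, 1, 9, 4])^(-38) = (1 5 6 4)(2 7 10 8)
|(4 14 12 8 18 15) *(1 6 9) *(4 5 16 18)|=|(1 6 9)(4 14 12 8)(5 16 18 15)|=12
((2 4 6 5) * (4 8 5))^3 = ((2 8 5)(4 6))^3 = (8)(4 6)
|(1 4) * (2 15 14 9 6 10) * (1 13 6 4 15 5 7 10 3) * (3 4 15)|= |(1 3)(2 5 7 10)(4 13 6)(9 15 14)|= 12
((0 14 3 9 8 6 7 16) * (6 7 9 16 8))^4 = (16)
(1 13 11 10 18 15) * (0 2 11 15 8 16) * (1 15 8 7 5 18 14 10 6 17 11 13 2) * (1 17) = (0 17 11 6 1 2 13 8 16)(5 18 7)(10 14) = [17, 2, 13, 3, 4, 18, 1, 5, 16, 9, 14, 6, 12, 8, 10, 15, 0, 11, 7]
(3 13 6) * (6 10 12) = (3 13 10 12 6) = [0, 1, 2, 13, 4, 5, 3, 7, 8, 9, 12, 11, 6, 10]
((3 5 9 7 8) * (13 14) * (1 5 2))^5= (1 3 7 5 2 8 9)(13 14)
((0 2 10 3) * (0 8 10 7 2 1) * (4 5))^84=((0 1)(2 7)(3 8 10)(4 5))^84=(10)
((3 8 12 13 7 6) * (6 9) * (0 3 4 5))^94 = (0 13 4 8 9)(3 7 5 12 6)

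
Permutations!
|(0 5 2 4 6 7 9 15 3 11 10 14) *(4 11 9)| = 6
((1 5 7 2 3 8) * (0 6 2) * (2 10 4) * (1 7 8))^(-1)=((0 6 10 4 2 3 1 5 8 7))^(-1)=(0 7 8 5 1 3 2 4 10 6)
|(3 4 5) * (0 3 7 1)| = 6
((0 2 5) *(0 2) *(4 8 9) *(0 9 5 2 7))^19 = ((0 9 4 8 5 7))^19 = (0 9 4 8 5 7)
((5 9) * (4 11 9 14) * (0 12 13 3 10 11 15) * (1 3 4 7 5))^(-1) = (0 15 4 13 12)(1 9 11 10 3)(5 7 14)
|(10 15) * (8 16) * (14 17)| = |(8 16)(10 15)(14 17)| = 2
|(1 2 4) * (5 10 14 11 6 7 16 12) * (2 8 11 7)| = 6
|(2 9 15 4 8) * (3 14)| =|(2 9 15 4 8)(3 14)| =10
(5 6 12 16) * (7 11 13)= (5 6 12 16)(7 11 13)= [0, 1, 2, 3, 4, 6, 12, 11, 8, 9, 10, 13, 16, 7, 14, 15, 5]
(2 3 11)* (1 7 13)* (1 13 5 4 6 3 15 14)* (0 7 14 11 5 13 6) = (0 7 13 6 3 5 4)(1 14)(2 15 11) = [7, 14, 15, 5, 0, 4, 3, 13, 8, 9, 10, 2, 12, 6, 1, 11]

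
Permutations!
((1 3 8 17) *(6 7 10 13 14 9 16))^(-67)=((1 3 8 17)(6 7 10 13 14 9 16))^(-67)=(1 3 8 17)(6 13 16 10 9 7 14)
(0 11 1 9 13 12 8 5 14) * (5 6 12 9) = (0 11 1 5 14)(6 12 8)(9 13) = [11, 5, 2, 3, 4, 14, 12, 7, 6, 13, 10, 1, 8, 9, 0]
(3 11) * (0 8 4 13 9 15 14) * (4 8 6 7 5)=[6, 1, 2, 11, 13, 4, 7, 5, 8, 15, 10, 3, 12, 9, 0, 14]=(0 6 7 5 4 13 9 15 14)(3 11)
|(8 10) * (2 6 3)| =6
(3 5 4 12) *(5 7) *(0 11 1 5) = [11, 5, 2, 7, 12, 4, 6, 0, 8, 9, 10, 1, 3] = (0 11 1 5 4 12 3 7)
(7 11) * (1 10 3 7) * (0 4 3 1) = (0 4 3 7 11)(1 10) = [4, 10, 2, 7, 3, 5, 6, 11, 8, 9, 1, 0]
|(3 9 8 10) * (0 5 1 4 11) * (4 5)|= |(0 4 11)(1 5)(3 9 8 10)|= 12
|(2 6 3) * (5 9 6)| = |(2 5 9 6 3)| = 5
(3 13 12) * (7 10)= (3 13 12)(7 10)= [0, 1, 2, 13, 4, 5, 6, 10, 8, 9, 7, 11, 3, 12]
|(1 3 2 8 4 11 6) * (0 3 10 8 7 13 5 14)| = 42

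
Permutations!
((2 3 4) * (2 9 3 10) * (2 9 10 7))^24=(10)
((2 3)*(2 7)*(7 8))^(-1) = ((2 3 8 7))^(-1) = (2 7 8 3)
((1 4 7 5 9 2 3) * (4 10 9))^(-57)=((1 10 9 2 3)(4 7 5))^(-57)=(1 2 10 3 9)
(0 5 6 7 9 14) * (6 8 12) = (0 5 8 12 6 7 9 14) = [5, 1, 2, 3, 4, 8, 7, 9, 12, 14, 10, 11, 6, 13, 0]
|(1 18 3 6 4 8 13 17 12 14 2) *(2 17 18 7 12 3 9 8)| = |(1 7 12 14 17 3 6 4 2)(8 13 18 9)| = 36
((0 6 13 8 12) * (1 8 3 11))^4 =((0 6 13 3 11 1 8 12))^4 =(0 11)(1 6)(3 12)(8 13)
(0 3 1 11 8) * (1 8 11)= (11)(0 3 8)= [3, 1, 2, 8, 4, 5, 6, 7, 0, 9, 10, 11]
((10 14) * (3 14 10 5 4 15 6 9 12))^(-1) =((3 14 5 4 15 6 9 12))^(-1) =(3 12 9 6 15 4 5 14)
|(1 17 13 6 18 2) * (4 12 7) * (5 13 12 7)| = 8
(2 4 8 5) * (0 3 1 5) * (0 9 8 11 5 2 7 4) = [3, 2, 0, 1, 11, 7, 6, 4, 9, 8, 10, 5] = (0 3 1 2)(4 11 5 7)(8 9)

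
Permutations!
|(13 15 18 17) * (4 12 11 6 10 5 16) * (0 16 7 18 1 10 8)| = 56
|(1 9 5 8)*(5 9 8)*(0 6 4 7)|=4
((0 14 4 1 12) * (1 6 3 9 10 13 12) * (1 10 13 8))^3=(0 6 13 14 3 12 4 9)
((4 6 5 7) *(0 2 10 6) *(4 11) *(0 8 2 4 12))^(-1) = (0 12 11 7 5 6 10 2 8 4)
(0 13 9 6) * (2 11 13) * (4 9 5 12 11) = (0 2 4 9 6)(5 12 11 13) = [2, 1, 4, 3, 9, 12, 0, 7, 8, 6, 10, 13, 11, 5]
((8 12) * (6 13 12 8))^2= (6 12 13)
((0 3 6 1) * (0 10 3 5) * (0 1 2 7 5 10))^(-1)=((0 10 3 6 2 7 5 1))^(-1)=(0 1 5 7 2 6 3 10)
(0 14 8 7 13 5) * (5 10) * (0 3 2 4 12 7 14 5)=(0 5 3 2 4 12 7 13 10)(8 14)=[5, 1, 4, 2, 12, 3, 6, 13, 14, 9, 0, 11, 7, 10, 8]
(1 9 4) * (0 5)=[5, 9, 2, 3, 1, 0, 6, 7, 8, 4]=(0 5)(1 9 4)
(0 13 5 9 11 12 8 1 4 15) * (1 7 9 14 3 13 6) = (0 6 1 4 15)(3 13 5 14)(7 9 11 12 8) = [6, 4, 2, 13, 15, 14, 1, 9, 7, 11, 10, 12, 8, 5, 3, 0]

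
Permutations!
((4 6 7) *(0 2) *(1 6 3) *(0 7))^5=((0 2 7 4 3 1 6))^5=(0 1 4 2 6 3 7)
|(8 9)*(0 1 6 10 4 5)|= |(0 1 6 10 4 5)(8 9)|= 6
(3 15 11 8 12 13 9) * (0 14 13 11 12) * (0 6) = (0 14 13 9 3 15 12 11 8 6) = [14, 1, 2, 15, 4, 5, 0, 7, 6, 3, 10, 8, 11, 9, 13, 12]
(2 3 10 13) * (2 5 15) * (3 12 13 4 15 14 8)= (2 12 13 5 14 8 3 10 4 15)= [0, 1, 12, 10, 15, 14, 6, 7, 3, 9, 4, 11, 13, 5, 8, 2]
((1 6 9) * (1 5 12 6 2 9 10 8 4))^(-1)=((1 2 9 5 12 6 10 8 4))^(-1)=(1 4 8 10 6 12 5 9 2)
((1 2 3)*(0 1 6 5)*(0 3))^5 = ((0 1 2)(3 6 5))^5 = (0 2 1)(3 5 6)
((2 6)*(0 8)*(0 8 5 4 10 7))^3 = ((0 5 4 10 7)(2 6))^3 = (0 10 5 7 4)(2 6)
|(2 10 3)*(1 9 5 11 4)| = 15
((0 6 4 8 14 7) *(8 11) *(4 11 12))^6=((0 6 11 8 14 7)(4 12))^6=(14)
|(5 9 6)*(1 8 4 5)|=|(1 8 4 5 9 6)|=6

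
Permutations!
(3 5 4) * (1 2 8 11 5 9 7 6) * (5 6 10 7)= [0, 2, 8, 9, 3, 4, 1, 10, 11, 5, 7, 6]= (1 2 8 11 6)(3 9 5 4)(7 10)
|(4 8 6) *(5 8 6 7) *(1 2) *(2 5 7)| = |(1 5 8 2)(4 6)| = 4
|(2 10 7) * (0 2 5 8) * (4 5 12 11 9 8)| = |(0 2 10 7 12 11 9 8)(4 5)| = 8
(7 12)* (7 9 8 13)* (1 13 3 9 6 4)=[0, 13, 2, 9, 1, 5, 4, 12, 3, 8, 10, 11, 6, 7]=(1 13 7 12 6 4)(3 9 8)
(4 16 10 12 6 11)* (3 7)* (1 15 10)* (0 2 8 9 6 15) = (0 2 8 9 6 11 4 16 1)(3 7)(10 12 15) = [2, 0, 8, 7, 16, 5, 11, 3, 9, 6, 12, 4, 15, 13, 14, 10, 1]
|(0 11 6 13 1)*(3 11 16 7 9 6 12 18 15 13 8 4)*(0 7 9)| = 14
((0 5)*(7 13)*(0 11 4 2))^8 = ((0 5 11 4 2)(7 13))^8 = (13)(0 4 5 2 11)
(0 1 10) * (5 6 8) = (0 1 10)(5 6 8) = [1, 10, 2, 3, 4, 6, 8, 7, 5, 9, 0]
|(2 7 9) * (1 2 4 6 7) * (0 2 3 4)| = 8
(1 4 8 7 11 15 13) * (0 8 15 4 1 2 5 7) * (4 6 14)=[8, 1, 5, 3, 15, 7, 14, 11, 0, 9, 10, 6, 12, 2, 4, 13]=(0 8)(2 5 7 11 6 14 4 15 13)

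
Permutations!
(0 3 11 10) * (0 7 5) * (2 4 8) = (0 3 11 10 7 5)(2 4 8) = [3, 1, 4, 11, 8, 0, 6, 5, 2, 9, 7, 10]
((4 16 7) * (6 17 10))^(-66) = (17)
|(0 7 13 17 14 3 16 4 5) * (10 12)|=18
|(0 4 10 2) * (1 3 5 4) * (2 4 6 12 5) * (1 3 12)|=|(0 3 2)(1 12 5 6)(4 10)|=12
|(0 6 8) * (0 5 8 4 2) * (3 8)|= 12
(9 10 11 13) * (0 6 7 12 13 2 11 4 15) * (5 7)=(0 6 5 7 12 13 9 10 4 15)(2 11)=[6, 1, 11, 3, 15, 7, 5, 12, 8, 10, 4, 2, 13, 9, 14, 0]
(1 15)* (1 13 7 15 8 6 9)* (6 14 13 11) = (1 8 14 13 7 15 11 6 9) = [0, 8, 2, 3, 4, 5, 9, 15, 14, 1, 10, 6, 12, 7, 13, 11]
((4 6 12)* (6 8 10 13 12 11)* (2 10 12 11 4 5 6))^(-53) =(2 11 13 10)(4 12 6 8 5)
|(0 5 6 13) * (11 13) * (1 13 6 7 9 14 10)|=8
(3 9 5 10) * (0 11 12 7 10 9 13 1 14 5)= [11, 14, 2, 13, 4, 9, 6, 10, 8, 0, 3, 12, 7, 1, 5]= (0 11 12 7 10 3 13 1 14 5 9)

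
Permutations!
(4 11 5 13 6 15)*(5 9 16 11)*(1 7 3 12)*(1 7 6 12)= [0, 6, 2, 1, 5, 13, 15, 3, 8, 16, 10, 9, 7, 12, 14, 4, 11]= (1 6 15 4 5 13 12 7 3)(9 16 11)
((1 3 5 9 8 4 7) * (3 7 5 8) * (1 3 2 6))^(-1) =(1 6 2 9 5 4 8 3 7)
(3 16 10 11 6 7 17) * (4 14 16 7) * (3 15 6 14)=(3 7 17 15 6 4)(10 11 14 16)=[0, 1, 2, 7, 3, 5, 4, 17, 8, 9, 11, 14, 12, 13, 16, 6, 10, 15]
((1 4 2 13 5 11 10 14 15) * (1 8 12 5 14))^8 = (1 5 15 2 10 12 14 4 11 8 13)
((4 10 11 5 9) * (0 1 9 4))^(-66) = (4 11)(5 10)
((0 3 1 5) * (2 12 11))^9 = ((0 3 1 5)(2 12 11))^9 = (12)(0 3 1 5)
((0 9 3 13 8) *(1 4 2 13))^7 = ((0 9 3 1 4 2 13 8))^7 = (0 8 13 2 4 1 3 9)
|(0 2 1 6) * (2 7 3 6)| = |(0 7 3 6)(1 2)| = 4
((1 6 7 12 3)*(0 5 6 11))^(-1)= (0 11 1 3 12 7 6 5)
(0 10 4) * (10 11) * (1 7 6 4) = (0 11 10 1 7 6 4) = [11, 7, 2, 3, 0, 5, 4, 6, 8, 9, 1, 10]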